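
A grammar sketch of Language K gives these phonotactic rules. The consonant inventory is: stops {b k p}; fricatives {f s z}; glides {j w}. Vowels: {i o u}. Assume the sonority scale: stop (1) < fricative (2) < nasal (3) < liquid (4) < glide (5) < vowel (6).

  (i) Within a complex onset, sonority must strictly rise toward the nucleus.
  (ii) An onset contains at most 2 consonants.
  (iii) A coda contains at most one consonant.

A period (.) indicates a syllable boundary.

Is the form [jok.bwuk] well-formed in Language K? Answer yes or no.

[jok.bwuk] — σ1 onset /j/, coda /k/ ok; σ2 onset /bw/ (1→5 rises), coda /k/ ok → well-formed

yes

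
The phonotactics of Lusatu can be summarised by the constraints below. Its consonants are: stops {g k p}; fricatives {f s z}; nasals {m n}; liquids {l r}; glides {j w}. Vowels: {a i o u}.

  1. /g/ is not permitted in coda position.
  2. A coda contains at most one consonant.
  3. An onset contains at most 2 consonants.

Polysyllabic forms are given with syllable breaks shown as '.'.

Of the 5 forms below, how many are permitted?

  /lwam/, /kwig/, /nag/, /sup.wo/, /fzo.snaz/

/lwam/ — σ1 onset /lw/ (2C), coda /m/ ok → permitted
/kwig/ — violates constraint 1: syllable 1 coda contains /g/ → not permitted
/nag/ — violates constraint 1: syllable 1 coda contains /g/ → not permitted
/sup.wo/ — σ1 onset /s/, coda /p/ ok; σ2 onset /w/, coda /∅/ ok → permitted
/fzo.snaz/ — σ1 onset /fz/ (2C), coda /∅/ ok; σ2 onset /sn/ (2C), coda /z/ ok → permitted
Permitted: /lwam/, /sup.wo/, /fzo.snaz/ → 3.

3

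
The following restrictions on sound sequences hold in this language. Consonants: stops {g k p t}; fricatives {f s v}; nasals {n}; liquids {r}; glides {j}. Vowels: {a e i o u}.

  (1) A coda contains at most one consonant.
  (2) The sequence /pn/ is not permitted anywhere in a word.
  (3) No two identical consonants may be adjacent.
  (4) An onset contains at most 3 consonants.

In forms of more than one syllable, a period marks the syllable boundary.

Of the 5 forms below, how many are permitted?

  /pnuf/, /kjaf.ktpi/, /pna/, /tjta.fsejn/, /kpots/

/pnuf/ — violates constraint 2: contains banned sequence /pn/ → not permitted
/kjaf.ktpi/ — σ1 onset /kj/ (2C), coda /f/ ok; σ2 onset /ktp/ (3C), coda /∅/ ok → permitted
/pna/ — violates constraint 2: contains banned sequence /pn/ → not permitted
/tjta.fsejn/ — violates constraint 1: syllable 2 coda /jn/ has 2 consonants (> 1) → not permitted
/kpots/ — violates constraint 1: syllable 1 coda /ts/ has 2 consonants (> 1) → not permitted
Permitted: /kjaf.ktpi/ → 1.

1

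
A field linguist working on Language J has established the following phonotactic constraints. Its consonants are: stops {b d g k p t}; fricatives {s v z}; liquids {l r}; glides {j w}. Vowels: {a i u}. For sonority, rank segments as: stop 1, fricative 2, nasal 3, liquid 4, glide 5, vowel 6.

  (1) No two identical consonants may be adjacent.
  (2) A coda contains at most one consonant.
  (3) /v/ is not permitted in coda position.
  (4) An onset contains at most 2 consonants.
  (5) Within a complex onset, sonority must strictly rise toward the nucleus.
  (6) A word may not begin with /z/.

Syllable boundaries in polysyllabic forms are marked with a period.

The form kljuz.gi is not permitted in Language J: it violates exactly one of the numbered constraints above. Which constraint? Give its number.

4

kljuz.gi: syllable 1 onset /klj/ has 3 consonants (> 2).
This is a violation of constraint 4: "An onset contains at most 2 consonants."
The remaining constraints (1, 2, 3, 5, 6) are satisfied.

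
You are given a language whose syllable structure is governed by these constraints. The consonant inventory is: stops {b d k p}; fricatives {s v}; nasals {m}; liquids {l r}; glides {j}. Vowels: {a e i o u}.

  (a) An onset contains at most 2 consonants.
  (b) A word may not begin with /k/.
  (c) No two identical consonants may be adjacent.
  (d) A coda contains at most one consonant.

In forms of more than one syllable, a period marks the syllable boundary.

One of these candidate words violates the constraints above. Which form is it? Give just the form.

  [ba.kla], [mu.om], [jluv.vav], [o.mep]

[ba.kla] — σ1 onset /b/, coda /∅/ ok; σ2 onset /kl/ (2C), coda /∅/ ok → permitted
[mu.om] — σ1 onset /m/, coda /∅/ ok; σ2 onset /∅/, coda /m/ ok → permitted
[jluv.vav] — violates constraint (c): adjacent identical consonants /vv/ → not permitted
[o.mep] — σ1 onset /∅/, coda /∅/ ok; σ2 onset /m/, coda /p/ ok → permitted

[jluv.vav]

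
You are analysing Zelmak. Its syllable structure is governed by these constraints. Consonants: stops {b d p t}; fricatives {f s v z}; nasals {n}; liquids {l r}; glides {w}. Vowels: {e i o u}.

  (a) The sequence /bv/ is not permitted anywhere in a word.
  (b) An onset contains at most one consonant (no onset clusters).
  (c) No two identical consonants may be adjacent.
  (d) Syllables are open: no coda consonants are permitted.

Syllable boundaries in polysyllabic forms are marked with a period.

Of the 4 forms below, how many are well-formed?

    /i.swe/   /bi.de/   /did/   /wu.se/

2

/i.swe/ — violates constraint (b): syllable 2 onset /sw/ has 2 consonants (> 1) → ill-formed
/bi.de/ — σ1 onset /b/, coda /∅/ ok; σ2 onset /d/, coda /∅/ ok → well-formed
/did/ — violates constraint (d): syllable 1 coda /d/ has 1 consonant (> 0) → ill-formed
/wu.se/ — σ1 onset /w/, coda /∅/ ok; σ2 onset /s/, coda /∅/ ok → well-formed
Well-formed: /bi.de/, /wu.se/ → 2.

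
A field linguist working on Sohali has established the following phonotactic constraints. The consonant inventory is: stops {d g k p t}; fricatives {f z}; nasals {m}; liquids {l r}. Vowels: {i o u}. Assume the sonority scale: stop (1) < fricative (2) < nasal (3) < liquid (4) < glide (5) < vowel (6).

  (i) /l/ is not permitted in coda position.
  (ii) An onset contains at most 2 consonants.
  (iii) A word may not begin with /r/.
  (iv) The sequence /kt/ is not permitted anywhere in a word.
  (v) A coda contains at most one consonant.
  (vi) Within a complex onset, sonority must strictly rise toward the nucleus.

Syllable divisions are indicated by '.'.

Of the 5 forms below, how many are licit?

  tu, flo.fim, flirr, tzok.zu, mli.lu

tu — σ1 onset /t/, coda /∅/ ok → licit
flo.fim — σ1 onset /fl/ (2→4 rises), coda /∅/ ok; σ2 onset /f/, coda /m/ ok → licit
flirr — violates constraint (v): syllable 1 coda /rr/ has 2 consonants (> 1) → illicit
tzok.zu — σ1 onset /tz/ (1→2 rises), coda /k/ ok; σ2 onset /z/, coda /∅/ ok → licit
mli.lu — σ1 onset /ml/ (3→4 rises), coda /∅/ ok; σ2 onset /l/, coda /∅/ ok → licit
Licit: tu, flo.fim, tzok.zu, mli.lu → 4.

4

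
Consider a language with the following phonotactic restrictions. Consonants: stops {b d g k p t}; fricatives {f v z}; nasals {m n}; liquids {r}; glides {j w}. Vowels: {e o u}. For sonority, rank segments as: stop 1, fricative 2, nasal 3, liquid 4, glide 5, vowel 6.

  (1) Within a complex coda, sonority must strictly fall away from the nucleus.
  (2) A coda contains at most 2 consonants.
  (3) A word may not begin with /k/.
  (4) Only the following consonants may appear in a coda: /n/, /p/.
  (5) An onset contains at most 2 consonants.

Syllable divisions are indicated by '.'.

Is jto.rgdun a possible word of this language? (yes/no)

jto.rgdun — violates constraint 5: syllable 2 onset /rgd/ has 3 consonants (> 2) → not permitted

no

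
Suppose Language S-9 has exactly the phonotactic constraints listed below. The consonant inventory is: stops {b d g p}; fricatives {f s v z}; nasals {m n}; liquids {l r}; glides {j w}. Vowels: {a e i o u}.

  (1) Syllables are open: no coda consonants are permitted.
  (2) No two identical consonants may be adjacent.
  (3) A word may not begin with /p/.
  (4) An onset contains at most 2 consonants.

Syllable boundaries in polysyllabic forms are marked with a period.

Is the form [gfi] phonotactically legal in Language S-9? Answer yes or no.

yes

[gfi] — σ1 onset /gf/ (2C), coda /∅/ ok → phonotactically legal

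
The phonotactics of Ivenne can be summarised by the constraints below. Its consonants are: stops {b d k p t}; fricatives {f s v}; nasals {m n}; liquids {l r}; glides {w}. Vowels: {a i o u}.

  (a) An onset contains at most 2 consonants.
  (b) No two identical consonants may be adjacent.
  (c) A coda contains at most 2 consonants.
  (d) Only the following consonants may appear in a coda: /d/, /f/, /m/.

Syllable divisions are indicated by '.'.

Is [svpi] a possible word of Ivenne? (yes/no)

[svpi] — violates constraint (a): syllable 1 onset /svp/ has 3 consonants (> 2) → ill-formed

no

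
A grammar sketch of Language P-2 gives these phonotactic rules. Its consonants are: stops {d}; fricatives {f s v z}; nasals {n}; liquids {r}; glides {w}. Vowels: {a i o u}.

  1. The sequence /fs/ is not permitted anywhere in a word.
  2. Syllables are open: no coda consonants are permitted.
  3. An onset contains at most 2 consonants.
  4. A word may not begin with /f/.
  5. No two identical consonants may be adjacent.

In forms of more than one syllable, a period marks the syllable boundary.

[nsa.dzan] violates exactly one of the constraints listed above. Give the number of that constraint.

[nsa.dzan]: syllable 2 coda /n/ has 1 consonant (> 0).
This is a violation of constraint 2: "Syllables are open: no coda consonants are permitted."
The remaining constraints (1, 3, 4, 5) are satisfied.

2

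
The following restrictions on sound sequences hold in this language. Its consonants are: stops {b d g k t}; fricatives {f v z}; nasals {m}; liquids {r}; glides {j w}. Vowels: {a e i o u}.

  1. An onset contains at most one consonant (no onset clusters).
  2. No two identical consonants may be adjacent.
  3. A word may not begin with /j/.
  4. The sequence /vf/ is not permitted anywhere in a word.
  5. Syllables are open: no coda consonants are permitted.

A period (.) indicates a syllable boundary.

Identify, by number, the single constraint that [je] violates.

[je]: word begins with /j/.
This is a violation of constraint 3: "A word may not begin with /j/."
The remaining constraints (1, 2, 4, 5) are satisfied.

3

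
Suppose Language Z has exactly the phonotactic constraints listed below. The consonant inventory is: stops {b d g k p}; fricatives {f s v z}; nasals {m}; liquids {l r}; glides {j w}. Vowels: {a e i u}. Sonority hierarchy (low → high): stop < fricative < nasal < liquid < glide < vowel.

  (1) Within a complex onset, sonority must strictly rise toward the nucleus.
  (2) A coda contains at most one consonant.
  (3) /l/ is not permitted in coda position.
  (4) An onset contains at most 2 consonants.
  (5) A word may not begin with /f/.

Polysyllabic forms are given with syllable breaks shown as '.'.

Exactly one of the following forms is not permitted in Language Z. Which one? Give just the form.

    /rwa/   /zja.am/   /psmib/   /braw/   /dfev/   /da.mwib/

/rwa/ — σ1 onset /rw/ (4→5 rises), coda /∅/ ok → permitted
/zja.am/ — σ1 onset /zj/ (2→5 rises), coda /∅/ ok; σ2 onset /∅/, coda /m/ ok → permitted
/psmib/ — violates constraint 4: syllable 1 onset /psm/ has 3 consonants (> 2) → not permitted
/braw/ — σ1 onset /br/ (1→4 rises), coda /w/ ok → permitted
/dfev/ — σ1 onset /df/ (1→2 rises), coda /v/ ok → permitted
/da.mwib/ — σ1 onset /d/, coda /∅/ ok; σ2 onset /mw/ (3→5 rises), coda /b/ ok → permitted

/psmib/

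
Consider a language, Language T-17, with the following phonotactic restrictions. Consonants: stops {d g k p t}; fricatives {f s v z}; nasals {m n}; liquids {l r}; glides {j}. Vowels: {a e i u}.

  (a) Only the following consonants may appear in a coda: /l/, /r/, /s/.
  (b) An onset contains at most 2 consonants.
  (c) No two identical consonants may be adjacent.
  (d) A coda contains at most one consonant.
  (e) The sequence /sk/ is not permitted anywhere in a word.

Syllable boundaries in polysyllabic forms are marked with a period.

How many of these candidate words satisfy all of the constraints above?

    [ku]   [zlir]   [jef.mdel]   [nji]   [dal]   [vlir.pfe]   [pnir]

[ku] — σ1 onset /k/, coda /∅/ ok → phonotactically legal
[zlir] — σ1 onset /zl/ (2C), coda /r/ ok → phonotactically legal
[jef.mdel] — violates constraint (a): syllable 1 coda contains /f/, which is not a licensed coda consonant → phonotactically illegal
[nji] — σ1 onset /nj/ (2C), coda /∅/ ok → phonotactically legal
[dal] — σ1 onset /d/, coda /l/ ok → phonotactically legal
[vlir.pfe] — σ1 onset /vl/ (2C), coda /r/ ok; σ2 onset /pf/ (2C), coda /∅/ ok → phonotactically legal
[pnir] — σ1 onset /pn/ (2C), coda /r/ ok → phonotactically legal
Phonotactically legal: [ku], [zlir], [nji], [dal], [vlir.pfe], [pnir] → 6.

6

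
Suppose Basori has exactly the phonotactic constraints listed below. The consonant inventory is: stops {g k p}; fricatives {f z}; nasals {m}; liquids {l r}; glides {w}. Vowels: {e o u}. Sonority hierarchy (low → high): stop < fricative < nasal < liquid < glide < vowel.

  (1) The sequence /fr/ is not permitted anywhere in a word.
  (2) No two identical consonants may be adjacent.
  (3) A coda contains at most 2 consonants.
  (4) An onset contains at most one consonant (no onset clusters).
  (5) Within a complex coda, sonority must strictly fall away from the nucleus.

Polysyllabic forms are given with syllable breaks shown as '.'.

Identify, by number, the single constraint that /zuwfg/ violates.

3

/zuwfg/: syllable 1 coda /wfg/ has 3 consonants (> 2).
This is a violation of constraint 3: "A coda contains at most 2 consonants."
The remaining constraints (1, 2, 4, 5) are satisfied.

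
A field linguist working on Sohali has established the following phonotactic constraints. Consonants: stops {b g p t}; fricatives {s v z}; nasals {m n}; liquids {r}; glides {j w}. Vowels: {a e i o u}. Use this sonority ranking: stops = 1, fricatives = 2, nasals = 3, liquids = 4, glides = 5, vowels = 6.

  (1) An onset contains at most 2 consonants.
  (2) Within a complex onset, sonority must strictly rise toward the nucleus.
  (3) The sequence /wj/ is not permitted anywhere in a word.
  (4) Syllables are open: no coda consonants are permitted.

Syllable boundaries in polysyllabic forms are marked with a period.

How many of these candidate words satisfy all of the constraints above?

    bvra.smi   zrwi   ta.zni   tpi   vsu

1

bvra.smi — violates constraint 1: syllable 1 onset /bvr/ has 3 consonants (> 2) → phonotactically illegal
zrwi — violates constraint 1: syllable 1 onset /zrw/ has 3 consonants (> 2) → phonotactically illegal
ta.zni — σ1 onset /t/, coda /∅/ ok; σ2 onset /zn/ (2→3 rises), coda /∅/ ok → phonotactically legal
tpi — violates constraint 2: syllable 1 onset /tp/: /t/ (stop, 1) → /p/ (stop, 1) does not rise → phonotactically illegal
vsu — violates constraint 2: syllable 1 onset /vs/: /v/ (fricative, 2) → /s/ (fricative, 2) does not rise → phonotactically illegal
Phonotactically legal: ta.zni → 1.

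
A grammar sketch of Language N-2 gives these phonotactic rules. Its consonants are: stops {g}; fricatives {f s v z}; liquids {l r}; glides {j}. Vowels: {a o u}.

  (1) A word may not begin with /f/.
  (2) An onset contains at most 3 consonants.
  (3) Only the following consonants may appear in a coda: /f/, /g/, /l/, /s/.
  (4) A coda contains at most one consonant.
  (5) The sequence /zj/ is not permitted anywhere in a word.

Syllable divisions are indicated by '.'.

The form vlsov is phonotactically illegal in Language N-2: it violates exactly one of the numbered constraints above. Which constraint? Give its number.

vlsov: syllable 1 coda contains /v/, which is not a licensed coda consonant.
This is a violation of constraint 3: "Only the following consonants may appear in a coda: /f/, /g/, /l/, /s/."
The remaining constraints (1, 2, 4, 5) are satisfied.

3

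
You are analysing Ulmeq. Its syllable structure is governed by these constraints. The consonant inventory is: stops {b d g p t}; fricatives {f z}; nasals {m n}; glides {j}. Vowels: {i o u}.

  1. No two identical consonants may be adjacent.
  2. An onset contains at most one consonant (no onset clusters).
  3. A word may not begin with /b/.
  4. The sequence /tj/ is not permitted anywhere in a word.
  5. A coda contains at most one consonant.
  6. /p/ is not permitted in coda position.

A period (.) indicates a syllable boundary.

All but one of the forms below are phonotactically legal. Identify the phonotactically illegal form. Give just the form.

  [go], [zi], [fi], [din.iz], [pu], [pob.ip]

[pob.ip]

[go] — σ1 onset /g/, coda /∅/ ok → phonotactically legal
[zi] — σ1 onset /z/, coda /∅/ ok → phonotactically legal
[fi] — σ1 onset /f/, coda /∅/ ok → phonotactically legal
[din.iz] — σ1 onset /d/, coda /n/ ok; σ2 onset /∅/, coda /z/ ok → phonotactically legal
[pu] — σ1 onset /p/, coda /∅/ ok → phonotactically legal
[pob.ip] — violates constraint 6: syllable 2 coda contains /p/ → phonotactically illegal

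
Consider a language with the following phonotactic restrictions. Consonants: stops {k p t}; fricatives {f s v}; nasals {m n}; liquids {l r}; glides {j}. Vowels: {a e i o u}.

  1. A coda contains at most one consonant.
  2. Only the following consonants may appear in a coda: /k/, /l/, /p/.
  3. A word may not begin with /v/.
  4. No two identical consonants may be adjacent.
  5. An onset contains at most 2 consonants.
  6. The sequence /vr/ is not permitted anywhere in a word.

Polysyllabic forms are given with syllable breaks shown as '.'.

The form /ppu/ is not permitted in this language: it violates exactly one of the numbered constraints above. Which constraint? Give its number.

4

/ppu/: adjacent identical consonants /pp/.
This is a violation of constraint 4: "No two identical consonants may be adjacent."
The remaining constraints (1, 2, 3, 5, 6) are satisfied.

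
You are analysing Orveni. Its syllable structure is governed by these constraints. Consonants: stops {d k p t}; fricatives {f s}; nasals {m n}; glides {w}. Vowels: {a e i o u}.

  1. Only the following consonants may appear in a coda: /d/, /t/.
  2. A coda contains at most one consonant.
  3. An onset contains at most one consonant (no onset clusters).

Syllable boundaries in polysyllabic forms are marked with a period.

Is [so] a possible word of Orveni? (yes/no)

yes

[so] — σ1 onset /s/, coda /∅/ ok → licit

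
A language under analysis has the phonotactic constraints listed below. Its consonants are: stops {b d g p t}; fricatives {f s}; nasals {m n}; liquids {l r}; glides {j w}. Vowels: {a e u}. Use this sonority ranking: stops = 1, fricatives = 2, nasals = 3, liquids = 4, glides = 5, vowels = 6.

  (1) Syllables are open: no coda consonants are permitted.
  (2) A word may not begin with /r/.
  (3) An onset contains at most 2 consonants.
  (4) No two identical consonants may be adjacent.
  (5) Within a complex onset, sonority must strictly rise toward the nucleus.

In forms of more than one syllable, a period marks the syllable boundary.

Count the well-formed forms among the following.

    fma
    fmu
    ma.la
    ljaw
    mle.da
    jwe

fma — σ1 onset /fm/ (2→3 rises), coda /∅/ ok → well-formed
fmu — σ1 onset /fm/ (2→3 rises), coda /∅/ ok → well-formed
ma.la — σ1 onset /m/, coda /∅/ ok; σ2 onset /l/, coda /∅/ ok → well-formed
ljaw — violates constraint 1: syllable 1 coda /w/ has 1 consonant (> 0) → ill-formed
mle.da — σ1 onset /ml/ (3→4 rises), coda /∅/ ok; σ2 onset /d/, coda /∅/ ok → well-formed
jwe — violates constraint 5: syllable 1 onset /jw/: /j/ (glide, 5) → /w/ (glide, 5) does not rise → ill-formed
Well-formed: fma, fmu, ma.la, mle.da → 4.

4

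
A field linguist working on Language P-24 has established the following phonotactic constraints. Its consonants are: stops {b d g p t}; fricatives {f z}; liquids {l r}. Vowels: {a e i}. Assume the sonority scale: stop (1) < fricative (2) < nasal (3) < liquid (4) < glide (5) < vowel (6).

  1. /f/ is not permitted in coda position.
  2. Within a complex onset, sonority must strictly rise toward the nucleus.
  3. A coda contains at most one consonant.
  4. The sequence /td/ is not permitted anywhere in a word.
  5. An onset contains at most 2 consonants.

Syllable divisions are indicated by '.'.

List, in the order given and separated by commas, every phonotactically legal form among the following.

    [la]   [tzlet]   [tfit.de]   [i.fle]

[la], [i.fle]

[la] — σ1 onset /l/, coda /∅/ ok → phonotactically legal
[tzlet] — violates constraint 5: syllable 1 onset /tzl/ has 3 consonants (> 2) → phonotactically illegal
[tfit.de] — violates constraint 4: contains banned sequence /td/ → phonotactically illegal
[i.fle] — σ1 onset /∅/, coda /∅/ ok; σ2 onset /fl/ (2→4 rises), coda /∅/ ok → phonotactically legal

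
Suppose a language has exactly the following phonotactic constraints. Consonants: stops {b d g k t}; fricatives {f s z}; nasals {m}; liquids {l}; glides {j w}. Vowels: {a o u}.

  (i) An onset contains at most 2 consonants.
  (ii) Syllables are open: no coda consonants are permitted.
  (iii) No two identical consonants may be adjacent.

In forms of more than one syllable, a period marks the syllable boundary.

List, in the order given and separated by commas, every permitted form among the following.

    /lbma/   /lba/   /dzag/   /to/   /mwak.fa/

/lbma/ — violates constraint (i): syllable 1 onset /lbm/ has 3 consonants (> 2) → not permitted
/lba/ — σ1 onset /lb/ (2C), coda /∅/ ok → permitted
/dzag/ — violates constraint (ii): syllable 1 coda /g/ has 1 consonant (> 0) → not permitted
/to/ — σ1 onset /t/, coda /∅/ ok → permitted
/mwak.fa/ — violates constraint (ii): syllable 1 coda /k/ has 1 consonant (> 0) → not permitted

/lba/, /to/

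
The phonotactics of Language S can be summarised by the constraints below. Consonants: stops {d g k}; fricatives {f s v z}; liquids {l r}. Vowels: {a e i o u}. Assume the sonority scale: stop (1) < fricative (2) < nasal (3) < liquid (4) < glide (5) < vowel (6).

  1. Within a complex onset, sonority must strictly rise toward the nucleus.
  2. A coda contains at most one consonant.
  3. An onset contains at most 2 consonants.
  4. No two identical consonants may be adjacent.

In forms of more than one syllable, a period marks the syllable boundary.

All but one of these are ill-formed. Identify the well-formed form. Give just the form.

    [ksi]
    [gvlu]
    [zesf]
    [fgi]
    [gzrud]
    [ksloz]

[ksi] — σ1 onset /ks/ (1→2 rises), coda /∅/ ok → well-formed
[gvlu] — violates constraint 3: syllable 1 onset /gvl/ has 3 consonants (> 2) → ill-formed
[zesf] — violates constraint 2: syllable 1 coda /sf/ has 2 consonants (> 1) → ill-formed
[fgi] — violates constraint 1: syllable 1 onset /fg/: /f/ (fricative, 2) → /g/ (stop, 1) does not rise → ill-formed
[gzrud] — violates constraint 3: syllable 1 onset /gzr/ has 3 consonants (> 2) → ill-formed
[ksloz] — violates constraint 3: syllable 1 onset /ksl/ has 3 consonants (> 2) → ill-formed

[ksi]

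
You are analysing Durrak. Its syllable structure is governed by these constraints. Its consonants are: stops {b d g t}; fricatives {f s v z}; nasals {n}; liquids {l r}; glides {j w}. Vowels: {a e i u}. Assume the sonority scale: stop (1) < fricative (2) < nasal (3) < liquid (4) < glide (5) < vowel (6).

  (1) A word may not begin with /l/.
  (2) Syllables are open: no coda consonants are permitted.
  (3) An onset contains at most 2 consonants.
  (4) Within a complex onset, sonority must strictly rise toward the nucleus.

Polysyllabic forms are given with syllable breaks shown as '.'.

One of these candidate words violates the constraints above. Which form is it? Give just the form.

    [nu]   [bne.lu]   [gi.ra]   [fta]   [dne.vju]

[fta]

[nu] — σ1 onset /n/, coda /∅/ ok → licit
[bne.lu] — σ1 onset /bn/ (1→3 rises), coda /∅/ ok; σ2 onset /l/, coda /∅/ ok → licit
[gi.ra] — σ1 onset /g/, coda /∅/ ok; σ2 onset /r/, coda /∅/ ok → licit
[fta] — violates constraint 4: syllable 1 onset /ft/: /f/ (fricative, 2) → /t/ (stop, 1) does not rise → illicit
[dne.vju] — σ1 onset /dn/ (1→3 rises), coda /∅/ ok; σ2 onset /vj/ (2→5 rises), coda /∅/ ok → licit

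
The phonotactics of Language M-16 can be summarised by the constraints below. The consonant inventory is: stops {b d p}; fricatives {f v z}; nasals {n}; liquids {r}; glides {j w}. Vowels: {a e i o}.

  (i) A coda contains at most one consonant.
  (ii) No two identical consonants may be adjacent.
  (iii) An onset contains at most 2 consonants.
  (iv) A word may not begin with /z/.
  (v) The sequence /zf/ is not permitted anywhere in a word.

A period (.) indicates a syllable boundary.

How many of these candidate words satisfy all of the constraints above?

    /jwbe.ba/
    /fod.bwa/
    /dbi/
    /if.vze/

3

/jwbe.ba/ — violates constraint (iii): syllable 1 onset /jwb/ has 3 consonants (> 2) → ill-formed
/fod.bwa/ — σ1 onset /f/, coda /d/ ok; σ2 onset /bw/ (2C), coda /∅/ ok → well-formed
/dbi/ — σ1 onset /db/ (2C), coda /∅/ ok → well-formed
/if.vze/ — σ1 onset /∅/, coda /f/ ok; σ2 onset /vz/ (2C), coda /∅/ ok → well-formed
Well-formed: /fod.bwa/, /dbi/, /if.vze/ → 3.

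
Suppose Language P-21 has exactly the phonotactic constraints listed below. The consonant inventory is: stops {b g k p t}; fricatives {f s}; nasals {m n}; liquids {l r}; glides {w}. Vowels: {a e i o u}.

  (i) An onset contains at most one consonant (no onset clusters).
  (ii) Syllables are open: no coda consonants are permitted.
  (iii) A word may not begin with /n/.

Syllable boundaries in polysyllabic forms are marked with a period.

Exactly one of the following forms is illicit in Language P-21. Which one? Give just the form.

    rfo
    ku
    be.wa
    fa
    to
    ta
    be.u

rfo

rfo — violates constraint (i): syllable 1 onset /rf/ has 2 consonants (> 1) → illicit
ku — σ1 onset /k/, coda /∅/ ok → licit
be.wa — σ1 onset /b/, coda /∅/ ok; σ2 onset /w/, coda /∅/ ok → licit
fa — σ1 onset /f/, coda /∅/ ok → licit
to — σ1 onset /t/, coda /∅/ ok → licit
ta — σ1 onset /t/, coda /∅/ ok → licit
be.u — σ1 onset /b/, coda /∅/ ok; σ2 onset /∅/, coda /∅/ ok → licit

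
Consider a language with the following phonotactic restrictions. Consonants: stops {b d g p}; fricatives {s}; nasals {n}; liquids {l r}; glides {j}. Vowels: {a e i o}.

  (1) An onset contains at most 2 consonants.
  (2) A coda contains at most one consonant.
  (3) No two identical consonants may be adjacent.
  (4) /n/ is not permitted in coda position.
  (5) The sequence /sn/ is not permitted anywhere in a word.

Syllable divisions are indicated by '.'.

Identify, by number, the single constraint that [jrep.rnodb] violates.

[jrep.rnodb]: syllable 2 coda /db/ has 2 consonants (> 1).
This is a violation of constraint 2: "A coda contains at most one consonant."
The remaining constraints (1, 3, 4, 5) are satisfied.

2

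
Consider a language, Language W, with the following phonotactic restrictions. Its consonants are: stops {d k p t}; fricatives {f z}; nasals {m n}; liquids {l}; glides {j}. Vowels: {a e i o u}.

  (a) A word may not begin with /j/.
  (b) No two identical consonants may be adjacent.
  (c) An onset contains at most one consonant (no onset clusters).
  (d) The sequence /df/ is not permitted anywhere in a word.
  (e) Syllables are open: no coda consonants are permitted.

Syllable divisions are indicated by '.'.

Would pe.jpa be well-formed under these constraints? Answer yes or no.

pe.jpa — violates constraint (c): syllable 2 onset /jp/ has 2 consonants (> 1) → ill-formed

no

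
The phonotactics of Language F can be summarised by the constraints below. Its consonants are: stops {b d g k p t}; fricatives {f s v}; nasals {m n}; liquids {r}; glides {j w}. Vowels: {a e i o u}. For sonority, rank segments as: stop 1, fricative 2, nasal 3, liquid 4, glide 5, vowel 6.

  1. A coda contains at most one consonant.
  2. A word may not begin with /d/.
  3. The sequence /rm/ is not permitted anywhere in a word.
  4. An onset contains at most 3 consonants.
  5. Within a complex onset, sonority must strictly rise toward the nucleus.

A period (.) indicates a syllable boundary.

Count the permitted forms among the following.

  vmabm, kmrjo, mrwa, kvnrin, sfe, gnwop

vmabm — violates constraint 1: syllable 1 coda /bm/ has 2 consonants (> 1) → not permitted
kmrjo — violates constraint 4: syllable 1 onset /kmrj/ has 4 consonants (> 3) → not permitted
mrwa — σ1 onset /mrw/ (3→4→5 rises), coda /∅/ ok → permitted
kvnrin — violates constraint 4: syllable 1 onset /kvnr/ has 4 consonants (> 3) → not permitted
sfe — violates constraint 5: syllable 1 onset /sf/: /s/ (fricative, 2) → /f/ (fricative, 2) does not rise → not permitted
gnwop — σ1 onset /gnw/ (1→3→5 rises), coda /p/ ok → permitted
Permitted: mrwa, gnwop → 2.

2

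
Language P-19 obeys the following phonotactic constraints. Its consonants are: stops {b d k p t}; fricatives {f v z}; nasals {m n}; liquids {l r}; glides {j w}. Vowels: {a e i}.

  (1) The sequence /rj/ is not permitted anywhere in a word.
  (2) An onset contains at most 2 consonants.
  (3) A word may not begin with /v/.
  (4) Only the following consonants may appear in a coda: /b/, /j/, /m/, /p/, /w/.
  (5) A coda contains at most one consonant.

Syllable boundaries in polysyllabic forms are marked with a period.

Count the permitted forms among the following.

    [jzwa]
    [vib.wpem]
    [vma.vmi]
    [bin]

[jzwa] — violates constraint 2: syllable 1 onset /jzw/ has 3 consonants (> 2) → not permitted
[vib.wpem] — violates constraint 3: word begins with /v/ → not permitted
[vma.vmi] — violates constraint 3: word begins with /v/ → not permitted
[bin] — violates constraint 4: syllable 1 coda contains /n/, which is not a licensed coda consonant → not permitted
No form is permitted → 0.

0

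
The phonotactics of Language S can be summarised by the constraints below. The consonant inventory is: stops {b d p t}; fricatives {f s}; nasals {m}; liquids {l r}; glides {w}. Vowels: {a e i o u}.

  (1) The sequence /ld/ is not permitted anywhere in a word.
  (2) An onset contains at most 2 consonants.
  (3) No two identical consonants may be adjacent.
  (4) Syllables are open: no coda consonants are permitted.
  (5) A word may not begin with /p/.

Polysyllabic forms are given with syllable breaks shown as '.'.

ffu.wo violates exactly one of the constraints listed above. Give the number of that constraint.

3

ffu.wo: adjacent identical consonants /ff/.
This is a violation of constraint 3: "No two identical consonants may be adjacent."
The remaining constraints (1, 2, 4, 5) are satisfied.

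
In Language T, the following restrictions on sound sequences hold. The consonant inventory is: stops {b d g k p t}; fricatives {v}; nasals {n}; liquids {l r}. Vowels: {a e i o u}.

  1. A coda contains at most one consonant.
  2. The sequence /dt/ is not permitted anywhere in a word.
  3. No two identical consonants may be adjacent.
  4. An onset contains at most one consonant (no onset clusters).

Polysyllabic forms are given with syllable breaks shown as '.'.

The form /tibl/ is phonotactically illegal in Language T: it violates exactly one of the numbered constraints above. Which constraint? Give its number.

/tibl/: syllable 1 coda /bl/ has 2 consonants (> 1).
This is a violation of constraint 1: "A coda contains at most one consonant."
The remaining constraints (2, 3, 4) are satisfied.

1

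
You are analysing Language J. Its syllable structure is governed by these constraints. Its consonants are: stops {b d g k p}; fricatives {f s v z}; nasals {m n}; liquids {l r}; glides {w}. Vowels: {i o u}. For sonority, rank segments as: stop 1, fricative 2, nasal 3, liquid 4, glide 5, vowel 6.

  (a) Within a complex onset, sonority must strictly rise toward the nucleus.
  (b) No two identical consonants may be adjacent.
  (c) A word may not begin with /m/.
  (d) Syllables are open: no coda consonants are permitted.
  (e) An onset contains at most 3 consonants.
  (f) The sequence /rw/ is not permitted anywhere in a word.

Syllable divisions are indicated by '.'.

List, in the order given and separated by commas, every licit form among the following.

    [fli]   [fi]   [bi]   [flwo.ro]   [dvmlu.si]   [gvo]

[fli] — σ1 onset /fl/ (2→4 rises), coda /∅/ ok → licit
[fi] — σ1 onset /f/, coda /∅/ ok → licit
[bi] — σ1 onset /b/, coda /∅/ ok → licit
[flwo.ro] — σ1 onset /flw/ (2→4→5 rises), coda /∅/ ok; σ2 onset /r/, coda /∅/ ok → licit
[dvmlu.si] — violates constraint (e): syllable 1 onset /dvml/ has 4 consonants (> 3) → illicit
[gvo] — σ1 onset /gv/ (1→2 rises), coda /∅/ ok → licit

[fli], [fi], [bi], [flwo.ro], [gvo]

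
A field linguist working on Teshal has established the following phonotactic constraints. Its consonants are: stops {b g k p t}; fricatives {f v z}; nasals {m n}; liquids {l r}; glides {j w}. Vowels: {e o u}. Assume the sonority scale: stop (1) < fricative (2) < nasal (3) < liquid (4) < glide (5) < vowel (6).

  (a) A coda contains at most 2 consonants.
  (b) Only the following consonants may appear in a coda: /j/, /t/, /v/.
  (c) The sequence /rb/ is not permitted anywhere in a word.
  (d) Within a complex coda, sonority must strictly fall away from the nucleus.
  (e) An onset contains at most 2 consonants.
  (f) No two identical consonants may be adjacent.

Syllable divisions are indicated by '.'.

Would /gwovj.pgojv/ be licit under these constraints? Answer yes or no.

/gwovj.pgojv/ — violates constraint (d): syllable 1 coda /vj/: /v/ (fricative, 2) → /j/ (glide, 5) does not fall → illicit

no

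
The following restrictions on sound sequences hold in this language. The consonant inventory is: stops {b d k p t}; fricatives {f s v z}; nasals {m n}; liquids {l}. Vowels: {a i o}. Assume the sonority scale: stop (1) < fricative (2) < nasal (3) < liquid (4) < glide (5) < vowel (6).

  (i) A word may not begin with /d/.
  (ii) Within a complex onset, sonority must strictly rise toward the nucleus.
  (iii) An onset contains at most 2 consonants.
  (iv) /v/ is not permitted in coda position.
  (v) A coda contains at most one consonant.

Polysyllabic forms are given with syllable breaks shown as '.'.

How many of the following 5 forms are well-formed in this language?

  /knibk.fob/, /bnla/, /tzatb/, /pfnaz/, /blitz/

/knibk.fob/ — violates constraint (v): syllable 1 coda /bk/ has 2 consonants (> 1) → ill-formed
/bnla/ — violates constraint (iii): syllable 1 onset /bnl/ has 3 consonants (> 2) → ill-formed
/tzatb/ — violates constraint (v): syllable 1 coda /tb/ has 2 consonants (> 1) → ill-formed
/pfnaz/ — violates constraint (iii): syllable 1 onset /pfn/ has 3 consonants (> 2) → ill-formed
/blitz/ — violates constraint (v): syllable 1 coda /tz/ has 2 consonants (> 1) → ill-formed
No form is well-formed → 0.

0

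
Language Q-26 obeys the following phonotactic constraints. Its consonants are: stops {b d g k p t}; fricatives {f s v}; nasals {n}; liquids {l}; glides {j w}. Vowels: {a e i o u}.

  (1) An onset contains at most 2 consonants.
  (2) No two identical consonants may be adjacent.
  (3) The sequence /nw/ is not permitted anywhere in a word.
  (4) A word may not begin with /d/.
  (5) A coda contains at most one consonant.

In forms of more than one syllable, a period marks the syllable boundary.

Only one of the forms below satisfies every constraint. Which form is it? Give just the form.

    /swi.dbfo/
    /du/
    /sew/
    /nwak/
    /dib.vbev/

/sew/

/swi.dbfo/ — violates constraint 1: syllable 2 onset /dbf/ has 3 consonants (> 2) → phonotactically illegal
/du/ — violates constraint 4: word begins with /d/ → phonotactically illegal
/sew/ — σ1 onset /s/, coda /w/ ok → phonotactically legal
/nwak/ — violates constraint 3: contains banned sequence /nw/ → phonotactically illegal
/dib.vbev/ — violates constraint 4: word begins with /d/ → phonotactically illegal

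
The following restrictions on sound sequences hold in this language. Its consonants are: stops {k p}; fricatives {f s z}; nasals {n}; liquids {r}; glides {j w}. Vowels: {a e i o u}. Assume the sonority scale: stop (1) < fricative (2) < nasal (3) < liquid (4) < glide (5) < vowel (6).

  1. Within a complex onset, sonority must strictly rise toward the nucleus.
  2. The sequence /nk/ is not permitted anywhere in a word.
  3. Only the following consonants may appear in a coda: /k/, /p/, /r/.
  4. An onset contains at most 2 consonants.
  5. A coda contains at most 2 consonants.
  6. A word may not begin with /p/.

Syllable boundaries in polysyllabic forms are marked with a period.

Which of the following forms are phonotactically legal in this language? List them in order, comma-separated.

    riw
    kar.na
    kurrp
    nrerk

kar.na, nrerk

riw — violates constraint 3: syllable 1 coda contains /w/, which is not a licensed coda consonant → phonotactically illegal
kar.na — σ1 onset /k/, coda /r/ ok; σ2 onset /n/, coda /∅/ ok → phonotactically legal
kurrp — violates constraint 5: syllable 1 coda /rrp/ has 3 consonants (> 2) → phonotactically illegal
nrerk — σ1 onset /nr/ (3→4 rises), coda /rk/ (2C) ok → phonotactically legal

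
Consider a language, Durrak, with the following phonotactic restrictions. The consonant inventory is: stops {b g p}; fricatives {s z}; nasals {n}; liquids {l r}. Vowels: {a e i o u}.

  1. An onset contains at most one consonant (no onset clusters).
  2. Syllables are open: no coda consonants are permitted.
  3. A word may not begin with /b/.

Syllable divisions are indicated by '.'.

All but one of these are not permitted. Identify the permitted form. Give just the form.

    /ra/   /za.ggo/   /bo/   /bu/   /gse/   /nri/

/ra/

/ra/ — σ1 onset /r/, coda /∅/ ok → permitted
/za.ggo/ — violates constraint 1: syllable 2 onset /gg/ has 2 consonants (> 1) → not permitted
/bo/ — violates constraint 3: word begins with /b/ → not permitted
/bu/ — violates constraint 3: word begins with /b/ → not permitted
/gse/ — violates constraint 1: syllable 1 onset /gs/ has 2 consonants (> 1) → not permitted
/nri/ — violates constraint 1: syllable 1 onset /nr/ has 2 consonants (> 1) → not permitted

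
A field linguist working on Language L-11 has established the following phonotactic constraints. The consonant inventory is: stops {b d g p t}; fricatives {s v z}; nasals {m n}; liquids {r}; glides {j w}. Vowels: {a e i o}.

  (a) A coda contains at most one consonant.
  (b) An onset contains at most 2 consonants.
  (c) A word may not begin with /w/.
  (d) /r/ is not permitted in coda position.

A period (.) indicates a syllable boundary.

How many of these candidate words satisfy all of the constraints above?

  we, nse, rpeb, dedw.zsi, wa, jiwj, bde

we — violates constraint (c): word begins with /w/ → ill-formed
nse — σ1 onset /ns/ (2C), coda /∅/ ok → well-formed
rpeb — σ1 onset /rp/ (2C), coda /b/ ok → well-formed
dedw.zsi — violates constraint (a): syllable 1 coda /dw/ has 2 consonants (> 1) → ill-formed
wa — violates constraint (c): word begins with /w/ → ill-formed
jiwj — violates constraint (a): syllable 1 coda /wj/ has 2 consonants (> 1) → ill-formed
bde — σ1 onset /bd/ (2C), coda /∅/ ok → well-formed
Well-formed: nse, rpeb, bde → 3.

3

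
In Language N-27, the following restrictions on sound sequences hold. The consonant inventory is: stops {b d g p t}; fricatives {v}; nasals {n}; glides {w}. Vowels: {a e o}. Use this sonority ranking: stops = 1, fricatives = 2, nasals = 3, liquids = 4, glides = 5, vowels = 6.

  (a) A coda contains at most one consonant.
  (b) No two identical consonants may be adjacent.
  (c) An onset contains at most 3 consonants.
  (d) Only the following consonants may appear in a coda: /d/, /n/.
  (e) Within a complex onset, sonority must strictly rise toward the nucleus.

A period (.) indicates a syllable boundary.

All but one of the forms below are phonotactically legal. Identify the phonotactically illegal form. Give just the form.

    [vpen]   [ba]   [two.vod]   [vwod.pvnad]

[vpen] — violates constraint (e): syllable 1 onset /vp/: /v/ (fricative, 2) → /p/ (stop, 1) does not rise → phonotactically illegal
[ba] — σ1 onset /b/, coda /∅/ ok → phonotactically legal
[two.vod] — σ1 onset /tw/ (1→5 rises), coda /∅/ ok; σ2 onset /v/, coda /d/ ok → phonotactically legal
[vwod.pvnad] — σ1 onset /vw/ (2→5 rises), coda /d/ ok; σ2 onset /pvn/ (1→2→3 rises), coda /d/ ok → phonotactically legal

[vpen]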